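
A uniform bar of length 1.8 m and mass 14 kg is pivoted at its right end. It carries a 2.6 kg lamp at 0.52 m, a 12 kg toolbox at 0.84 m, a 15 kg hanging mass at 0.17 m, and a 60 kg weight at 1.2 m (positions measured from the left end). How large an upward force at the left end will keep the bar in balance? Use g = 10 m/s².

Take moments about the right end.
Beam weight: 14 × 10 = 140 N down at 0.9 m → arm 0.9 m, τ = 140 × 0.9 = 126 N·m counterclockwise.
Lamp: 2.6 × 10 = 26 N down at 0.52 m → arm 1.28 m, τ = 26 × 1.28 = 33.28 N·m counterclockwise.
Toolbox: 12 × 10 = 120 N down at 0.84 m → arm 0.96 m, τ = 120 × 0.96 = 115.2 N·m counterclockwise.
Hanging mass: 15 × 10 = 150 N down at 0.17 m → arm 1.63 m, τ = 150 × 1.63 = 244.5 N·m counterclockwise.
Weight: 60 × 10 = 600 N down at 1.2 m → arm 0.6 m, τ = 600 × 0.6 = 360 N·m counterclockwise.
Net moment of the loads = 879 N·m counterclockwise.
The upward force F acts at the left end, arm 1.8 m, giving F × 1.8 clockwise.
Στ = 0 ⇒ F × 1.8 = 879 ⇒ F = 879 / 1.8 = 488 N.

F ≈ 488 N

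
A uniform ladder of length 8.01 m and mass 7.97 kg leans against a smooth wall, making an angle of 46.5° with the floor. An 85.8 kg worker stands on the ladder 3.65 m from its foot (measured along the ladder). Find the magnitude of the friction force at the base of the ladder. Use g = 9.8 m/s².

f ≈ 401 N

Choose the foot of the ladder as the axis so the floor normal and friction both act there and drop out.
Ladder weight 7.97×9.8 = 78.11 N acts at 4.005 m along the ladder; its horizontal arm is 4.005·cos46.5° = 2.757 m → τ = 215.3 N·m clockwise.
Worker: 85.8×9.8 = 840.8 N at 3.65 m → arm 2.512 m → τ = 2112 N·m clockwise.
Wall normal N acts horizontally at the top; its moment arm is the height L sinθ = 8.01·sin46.5° = 5.81 m, counterclockwise.
Στ = 0 ⇒ N × 5.81 = 2327 ⇒ N = 401 N.
ΣFx = 0: friction at the foot balances the wall's push, so f = N_wall = 401 N.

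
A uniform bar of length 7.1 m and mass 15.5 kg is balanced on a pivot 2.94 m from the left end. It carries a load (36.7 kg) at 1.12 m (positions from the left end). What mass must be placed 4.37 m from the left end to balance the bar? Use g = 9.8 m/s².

m ≈ 40.1 kg

About the pivot (at 2.94 m from the left end):
Beam weight: 15.5 × 9.8 = 151.9 N down at 3.55 m → arm 0.61 m, τ = 151.9 × 0.61 = 92.66 N·m clockwise.
Load: 36.7 × 9.8 = 359.7 N down at 1.12 m → arm 1.82 m, τ = 359.7 × 1.82 = 654.7 N·m counterclockwise.
Net moment of known loads = 562 N·m counterclockwise.
An unknown mass m at 4.37 m has arm 1.43 m; its moment is m·g·1.43 clockwise.
Setting net torque to zero: m × 9.8 × 1.43 = 562 → m = 562 / (9.8 × 1.43) = 40.1 kg.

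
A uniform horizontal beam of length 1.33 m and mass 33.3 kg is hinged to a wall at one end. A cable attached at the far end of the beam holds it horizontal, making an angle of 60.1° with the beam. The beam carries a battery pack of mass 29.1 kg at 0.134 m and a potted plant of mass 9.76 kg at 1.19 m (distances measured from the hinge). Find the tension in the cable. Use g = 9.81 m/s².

T ≈ 320 N

Choose the hinge as the axis so the unknown hinge reaction has zero arm there.
Beam weight: 33.3 × 9.81 = 326.7 N down at 0.665 m → arm 0.665 m, τ = 326.7 × 0.665 = 217.3 N·m clockwise.
Battery pack: 29.1 × 9.81 = 285.5 N down at 0.134 m → arm 0.134 m, τ = 285.5 × 0.134 = 38.26 N·m clockwise.
Potted plant: 9.76 × 9.81 = 95.75 N down at 1.19 m → arm 1.19 m, τ = 95.75 × 1.19 = 113.9 N·m clockwise.
Total clockwise load moment = 369.5 N·m.
The cable tension T acts at 1.33 m; only its component perpendicular to the beam, T sinθ, produces torque. sin 60.1° = 0.8669.
Setting net torque to zero: T × 1.33 × 0.8669 = 369.5 → T = 369.5 / 1.153 = 320 N.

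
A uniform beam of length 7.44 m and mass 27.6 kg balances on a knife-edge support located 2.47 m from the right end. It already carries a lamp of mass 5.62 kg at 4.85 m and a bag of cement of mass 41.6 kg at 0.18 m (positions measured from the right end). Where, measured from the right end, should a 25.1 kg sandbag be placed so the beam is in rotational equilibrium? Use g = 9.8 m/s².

x ≈ 4.36 m from the right end

Sum moments about the knife-edge support (at 2.47 m from the right end) (the support reaction has zero arm there).
Beam weight: 27.6 × 9.8 = 270.5 N down at 3.72 m → arm 1.25 m, τ = 270.5 × 1.25 = 338.1 N·m counterclockwise.
Lamp: 5.62 × 9.8 = 55.08 N down at 4.85 m → arm 2.38 m, τ = 55.08 × 2.38 = 131.1 N·m counterclockwise.
Bag of cement: 41.6 × 9.8 = 407.7 N down at 0.18 m → arm 2.29 m, τ = 407.7 × 2.29 = 933.6 N·m clockwise.
Net moment of existing loads = 464.4 N·m clockwise.
The sandbag weighs 25.1 × 9.8 = 246 N and must supply an equal counterclockwise moment, so its lever arm about the knife-edge support is 464.4 / 246 = 1.89 m.
That puts it at 2.47 + 1.89 = 4.36 m from the right end.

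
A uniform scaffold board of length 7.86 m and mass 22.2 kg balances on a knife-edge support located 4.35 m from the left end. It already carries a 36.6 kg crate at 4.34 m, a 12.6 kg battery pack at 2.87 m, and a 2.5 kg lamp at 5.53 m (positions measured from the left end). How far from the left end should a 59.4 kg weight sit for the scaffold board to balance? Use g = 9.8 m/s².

x ≈ 4.78 m from the left end

Take moments about the knife-edge support (at 4.35 m from the left end).
Beam weight: 22.2 × 9.8 = 217.6 N down at 3.93 m → arm 0.42 m, τ = 217.6 × 0.42 = 91.39 N·m counterclockwise.
Crate: 36.6 × 9.8 = 358.7 N down at 4.34 m → arm 0.01 m, τ = 358.7 × 0.01 = 3.587 N·m counterclockwise.
Battery pack: 12.6 × 9.8 = 123.5 N down at 2.87 m → arm 1.48 m, τ = 123.5 × 1.48 = 182.8 N·m counterclockwise.
Lamp: 2.5 × 9.8 = 24.5 N down at 5.53 m → arm 1.18 m, τ = 24.5 × 1.18 = 28.91 N·m clockwise.
Net moment of existing loads = 248.9 N·m counterclockwise.
The weight weighs 59.4 × 9.8 = 582.1 N and must supply an equal clockwise moment, so its lever arm about the knife-edge support is 248.9 / 582.1 = 0.428 m.
That puts it at 4.35 + 0.428 = 4.78 m from the left end.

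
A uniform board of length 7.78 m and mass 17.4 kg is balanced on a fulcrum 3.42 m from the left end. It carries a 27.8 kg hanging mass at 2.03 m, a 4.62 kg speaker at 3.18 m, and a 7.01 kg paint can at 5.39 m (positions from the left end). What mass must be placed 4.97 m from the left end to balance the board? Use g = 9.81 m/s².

m ≈ 11.5 kg

Take moments about the fulcrum (at 3.42 m from the left end).
Beam weight: 17.4 × 9.81 = 170.7 N down at 3.89 m → arm 0.47 m, τ = 170.7 × 0.47 = 80.23 N·m clockwise.
Hanging mass: 27.8 × 9.81 = 272.7 N down at 2.03 m → arm 1.39 m, τ = 272.7 × 1.39 = 379.1 N·m counterclockwise.
Speaker: 4.62 × 9.81 = 45.32 N down at 3.18 m → arm 0.24 m, τ = 45.32 × 0.24 = 10.88 N·m counterclockwise.
Paint can: 7.01 × 9.81 = 68.77 N down at 5.39 m → arm 1.97 m, τ = 68.77 × 1.97 = 135.5 N·m clockwise.
Net moment of known loads = 174.2 N·m counterclockwise.
An unknown mass m at 4.97 m has arm 1.55 m; its moment is m·g·1.55 clockwise.
Setting net torque to zero: m × 9.81 × 1.55 = 174.2 → m = 174.2 / (9.81 × 1.55) = 11.5 kg.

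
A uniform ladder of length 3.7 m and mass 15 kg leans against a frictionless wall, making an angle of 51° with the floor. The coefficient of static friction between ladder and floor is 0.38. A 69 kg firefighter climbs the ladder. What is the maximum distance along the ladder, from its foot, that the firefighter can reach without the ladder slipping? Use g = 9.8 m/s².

d ≈ 1.71 m

Take moments about the foot of the ladder.
Ladder weight 15×9.8 = 147 N acts at 1.85 m along the ladder; its horizontal arm is 1.85·cos51° = 1.164 m → τ = 171.1 N·m clockwise.
Firefighter weight 69×9.8 = 676.2 N at distance d → arm d·cos51° → τ = 676.2·d·0.6293 clockwise.
Wall normal N at the top has arm L sinθ = 2.875 m counterclockwise, so Στ = 0 gives N·2.875 = 171.1 + 425.5·d.
ΣFy = 0 ⇒ N_floor = 823.2 N, so the maximum friction is μ_s·N_floor = 0.38×823.2 = 312.8 N. ΣFx = 0 ⇒ N_wall = f, so at the slipping point N = 312.8 N.
Substituting: 312.8×2.875 = 171.1 + 425.5·d ⇒ d = (899.3 − 171.1) / 425.5 = 1.71 m.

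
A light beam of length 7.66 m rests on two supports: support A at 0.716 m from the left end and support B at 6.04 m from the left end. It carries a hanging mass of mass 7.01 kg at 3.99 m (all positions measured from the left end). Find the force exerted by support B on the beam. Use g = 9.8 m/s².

About support A:
Hanging mass: 7.01 × 9.8 = 68.7 N down at 3.99 m → arm 3.274 m, τ = 68.7 × 3.274 = 224.9 N·m clockwise.
Net load moment about support A = 224.9 N·m clockwise.
Reaction R at support B is upward at 6.04 m, arm 5.324 m → moment R × 5.324 counterclockwise.
Setting net torque to zero: R × 5.324 = 224.9 → R = 42.2 N.

R_B ≈ 42.2 N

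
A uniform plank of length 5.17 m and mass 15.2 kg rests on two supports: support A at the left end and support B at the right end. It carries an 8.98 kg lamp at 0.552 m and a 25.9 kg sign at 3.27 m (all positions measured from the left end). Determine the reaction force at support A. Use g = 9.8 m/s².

Choose support B as the axis so its reaction then has zero moment arm.
Beam weight: 15.2 × 9.8 = 149 N down at 2.585 m → arm 2.585 m, τ = 149 × 2.585 = 385.2 N·m counterclockwise.
Lamp: 8.98 × 9.8 = 88 N down at 0.552 m → arm 4.618 m, τ = 88 × 4.618 = 406.4 N·m counterclockwise.
Sign: 25.9 × 9.8 = 253.8 N down at 3.27 m → arm 1.9 m, τ = 253.8 × 1.9 = 482.2 N·m counterclockwise.
Net load moment about support B = 1274 N·m counterclockwise.
Reaction R at support A is upward at 0 m, arm 5.17 m → moment R × 5.17 clockwise.
For rotational equilibrium, R × 5.17 = 1274, so R = 246 N.

R_A ≈ 246 N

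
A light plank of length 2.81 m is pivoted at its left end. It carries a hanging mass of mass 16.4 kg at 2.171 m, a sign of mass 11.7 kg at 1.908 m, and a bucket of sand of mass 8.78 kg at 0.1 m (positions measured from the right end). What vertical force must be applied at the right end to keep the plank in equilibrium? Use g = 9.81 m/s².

F ≈ 156 N

Take moments about the left end.
Hanging mass: 16.4 × 9.81 = 160.9 N down at 2.171 m → arm 0.639 m, τ = 160.9 × 0.639 = 102.8 N·m clockwise.
Sign: 11.7 × 9.81 = 114.8 N down at 1.908 m → arm 0.902 m, τ = 114.8 × 0.902 = 103.5 N·m clockwise.
Bucket of sand: 8.78 × 9.81 = 86.13 N down at 0.1 m → arm 2.71 m, τ = 86.13 × 2.71 = 233.4 N·m clockwise.
Net moment of the loads = 439.7 N·m clockwise.
The upward force F acts at the right end, arm 2.81 m, giving F × 2.81 counterclockwise.
For rotational equilibrium, F × 2.81 = 439.7, so F = 439.7 / 2.81 = 156 N.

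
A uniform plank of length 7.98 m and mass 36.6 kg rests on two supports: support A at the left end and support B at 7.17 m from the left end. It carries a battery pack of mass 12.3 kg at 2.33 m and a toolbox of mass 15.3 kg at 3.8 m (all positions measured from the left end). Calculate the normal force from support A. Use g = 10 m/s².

R_A ≈ 317 N

Choose support B as the axis so its reaction then has zero moment arm.
Beam weight: 36.6 × 10 = 366 N down at 3.99 m → arm 3.18 m, τ = 366 × 3.18 = 1164 N·m counterclockwise.
Battery pack: 12.3 × 10 = 123 N down at 2.33 m → arm 4.84 m, τ = 123 × 4.84 = 595.3 N·m counterclockwise.
Toolbox: 15.3 × 10 = 153 N down at 3.8 m → arm 3.37 m, τ = 153 × 3.37 = 515.6 N·m counterclockwise.
Net load moment about support B = 2275 N·m counterclockwise.
Reaction R at support A is upward at 0 m, arm 7.17 m → moment R × 7.17 clockwise.
For rotational equilibrium, R × 7.17 = 2275, so R = 317 N.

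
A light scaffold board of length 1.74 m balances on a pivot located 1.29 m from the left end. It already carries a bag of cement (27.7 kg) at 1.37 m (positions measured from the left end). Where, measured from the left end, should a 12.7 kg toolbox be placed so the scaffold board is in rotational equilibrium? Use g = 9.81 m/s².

Choose the pivot (at 1.29 m from the left end) as the axis so the support reaction has zero arm there.
Bag of cement: 27.7 × 9.81 = 271.7 N down at 1.37 m → arm 0.08 m, τ = 271.7 × 0.08 = 21.74 N·m clockwise.
Net moment of existing loads = 21.74 N·m clockwise.
The toolbox weighs 12.7 × 9.81 = 124.6 N and must supply an equal counterclockwise moment, so its lever arm about the pivot is 21.74 / 124.6 = 0.174 m.
That puts it at 1.29 − 0.174 = 1.12 m from the left end.

x ≈ 1.12 m from the left end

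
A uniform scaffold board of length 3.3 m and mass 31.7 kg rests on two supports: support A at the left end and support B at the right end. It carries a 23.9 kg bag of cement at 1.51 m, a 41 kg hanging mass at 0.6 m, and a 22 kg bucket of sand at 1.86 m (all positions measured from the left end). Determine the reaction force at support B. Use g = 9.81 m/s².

R_B ≈ 458 N

Take moments about support A.
Beam weight: 31.7 × 9.81 = 311 N down at 1.65 m → arm 1.65 m, τ = 311 × 1.65 = 513.1 N·m clockwise.
Bag of cement: 23.9 × 9.81 = 234.5 N down at 1.51 m → arm 1.51 m, τ = 234.5 × 1.51 = 354.1 N·m clockwise.
Hanging mass: 41 × 9.81 = 402.2 N down at 0.6 m → arm 0.6 m, τ = 402.2 × 0.6 = 241.3 N·m clockwise.
Bucket of sand: 22 × 9.81 = 215.8 N down at 1.86 m → arm 1.86 m, τ = 215.8 × 1.86 = 401.4 N·m clockwise.
Net load moment about support A = 1510 N·m clockwise.
Reaction R at support B is upward at 3.3 m, arm 3.3 m → moment R × 3.3 counterclockwise.
Balancing moments: R × 3.3 = 1510, giving R = 458 N.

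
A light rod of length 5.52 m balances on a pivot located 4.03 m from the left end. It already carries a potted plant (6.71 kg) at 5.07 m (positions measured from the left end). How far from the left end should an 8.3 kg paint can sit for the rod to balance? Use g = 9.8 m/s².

x ≈ 3.19 m from the left end

Take moments about the pivot (at 4.03 m from the left end).
Potted plant: 6.71 × 9.8 = 65.76 N down at 5.07 m → arm 1.04 m, τ = 65.76 × 1.04 = 68.39 N·m clockwise.
Net moment of existing loads = 68.39 N·m clockwise.
The paint can weighs 8.3 × 9.8 = 81.34 N and must supply an equal counterclockwise moment, so its lever arm about the pivot is 68.39 / 81.34 = 0.841 m.
That puts it at 4.03 − 0.841 = 3.19 m from the left end.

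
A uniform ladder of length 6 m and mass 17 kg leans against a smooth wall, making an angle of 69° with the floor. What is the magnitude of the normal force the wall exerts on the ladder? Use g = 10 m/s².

Taking torques about the foot of the ladder:
Ladder weight 17×10 = 170 N acts at 3 m along the ladder; its horizontal arm is 3·cos69° = 1.075 m → τ = 182.8 N·m clockwise.
Wall normal N acts horizontally at the top; its moment arm is the height L sinθ = 6·sin69° = 5.601 m, counterclockwise.
Setting net torque to zero: N × 5.601 = 182.8 → N = 32.6 N.

N_wall ≈ 32.6 N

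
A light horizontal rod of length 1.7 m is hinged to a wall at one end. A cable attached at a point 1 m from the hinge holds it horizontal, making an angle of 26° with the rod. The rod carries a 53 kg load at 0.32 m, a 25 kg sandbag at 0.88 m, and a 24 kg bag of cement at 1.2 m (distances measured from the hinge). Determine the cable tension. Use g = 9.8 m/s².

About the hinge:
Load: 53 × 9.8 = 519.4 N down at 0.32 m → arm 0.32 m, τ = 519.4 × 0.32 = 166.2 N·m clockwise.
Sandbag: 25 × 9.8 = 245 N down at 0.88 m → arm 0.88 m, τ = 245 × 0.88 = 215.6 N·m clockwise.
Bag of cement: 24 × 9.8 = 235.2 N down at 1.2 m → arm 1.2 m, τ = 235.2 × 1.2 = 282.2 N·m clockwise.
Total clockwise load moment = 664 N·m.
The cable tension T acts at 1 m; only its component perpendicular to the rod, T sinθ, produces torque. sin 26° = 0.4384.
For rotational equilibrium, T × 1 × 0.4384 = 664, so T = 664 / 0.4384 = 1510 N.

T ≈ 1510 N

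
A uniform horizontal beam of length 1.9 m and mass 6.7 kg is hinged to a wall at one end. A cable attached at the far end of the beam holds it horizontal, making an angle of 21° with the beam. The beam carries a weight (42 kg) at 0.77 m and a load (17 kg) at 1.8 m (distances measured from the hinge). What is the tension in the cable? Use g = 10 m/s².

Take moments about the hinge.
Beam weight: 6.7 × 10 = 67 N down at 0.95 m → arm 0.95 m, τ = 67 × 0.95 = 63.65 N·m clockwise.
Weight: 42 × 10 = 420 N down at 0.77 m → arm 0.77 m, τ = 420 × 0.77 = 323.4 N·m clockwise.
Load: 17 × 10 = 170 N down at 1.8 m → arm 1.8 m, τ = 170 × 1.8 = 306 N·m clockwise.
Total clockwise load moment = 693 N·m.
The cable tension T acts at 1.9 m; only its component perpendicular to the beam, T sinθ, produces torque. sin 21° = 0.3584.
Setting net torque to zero: T × 1.9 × 0.3584 = 693 → T = 693 / 0.681 = 1020 N.

T ≈ 1020 N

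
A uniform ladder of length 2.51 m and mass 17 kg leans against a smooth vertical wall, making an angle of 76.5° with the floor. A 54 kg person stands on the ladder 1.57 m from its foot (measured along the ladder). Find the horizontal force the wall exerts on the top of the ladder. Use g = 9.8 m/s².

N_wall ≈ 99.5 N

About the foot of the ladder:
Ladder weight 17×9.8 = 166.6 N acts at 1.255 m along the ladder; its horizontal arm is 1.255·cos76.5° = 0.293 m → τ = 48.81 N·m clockwise.
Person: 54×9.8 = 529.2 N at 1.57 m → arm 0.3665 m → τ = 194 N·m clockwise.
Wall normal N acts horizontally at the top; its moment arm is the height L sinθ = 2.51·sin76.5° = 2.441 m, counterclockwise.
Setting net torque to zero: N × 2.441 = 242.8 → N = 99.5 N.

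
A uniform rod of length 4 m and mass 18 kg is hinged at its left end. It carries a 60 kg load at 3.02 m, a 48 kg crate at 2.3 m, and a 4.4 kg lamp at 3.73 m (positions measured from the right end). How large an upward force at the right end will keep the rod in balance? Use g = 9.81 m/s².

Sum moments about the left end (the unknown pivot reaction has zero arm there).
Beam weight: 18 × 9.81 = 176.6 N down at 2 m → arm 2 m, τ = 176.6 × 2 = 353.2 N·m clockwise.
Load: 60 × 9.81 = 588.6 N down at 3.02 m → arm 0.98 m, τ = 588.6 × 0.98 = 576.8 N·m clockwise.
Crate: 48 × 9.81 = 470.9 N down at 2.3 m → arm 1.7 m, τ = 470.9 × 1.7 = 800.5 N·m clockwise.
Lamp: 4.4 × 9.81 = 43.16 N down at 3.73 m → arm 0.27 m, τ = 43.16 × 0.27 = 11.65 N·m clockwise.
Net moment of the loads = 1742 N·m clockwise.
The upward force F acts at the right end, arm 4 m, giving F × 4 counterclockwise.
Setting net torque to zero: F × 4 = 1742 → F = 1742 / 4 = 436 N.

F ≈ 436 N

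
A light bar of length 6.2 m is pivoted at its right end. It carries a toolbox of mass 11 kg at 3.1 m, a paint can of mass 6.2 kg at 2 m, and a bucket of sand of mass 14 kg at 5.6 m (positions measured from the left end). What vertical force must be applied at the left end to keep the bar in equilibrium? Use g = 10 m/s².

Choose the right end as the axis so the unknown pivot reaction has zero arm there.
Toolbox: 11 × 10 = 110 N down at 3.1 m → arm 3.1 m, τ = 110 × 3.1 = 341 N·m counterclockwise.
Paint can: 6.2 × 10 = 62 N down at 2 m → arm 4.2 m, τ = 62 × 4.2 = 260.4 N·m counterclockwise.
Bucket of sand: 14 × 10 = 140 N down at 5.6 m → arm 0.6 m, τ = 140 × 0.6 = 84 N·m counterclockwise.
Net moment of the loads = 685.4 N·m counterclockwise.
The upward force F acts at the left end, arm 6.2 m, giving F × 6.2 clockwise.
Setting net torque to zero: F × 6.2 = 685.4 → F = 685.4 / 6.2 = 111 N.

F ≈ 111 N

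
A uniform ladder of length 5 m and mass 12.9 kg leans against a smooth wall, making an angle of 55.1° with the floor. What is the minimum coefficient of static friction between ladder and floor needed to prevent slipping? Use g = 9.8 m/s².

μ_min ≈ 0.349

Choose the foot of the ladder as the axis so the floor normal and friction both act there and drop out.
Ladder weight 12.9×9.8 = 126.4 N acts at 2.5 m along the ladder; its horizontal arm is 2.5·cos55.1° = 1.43 m → τ = 180.8 N·m clockwise.
Wall normal N acts horizontally at the top; its moment arm is the height L sinθ = 5·sin55.1° = 4.101 m, counterclockwise.
For rotational equilibrium, N × 4.101 = 180.8, so N = 44.09 N.
ΣFx = 0 ⇒ f = N_wall = 44.09 N. ΣFy = 0 ⇒ N_floor = 126.4 N.
μ_min = f / N_floor = 44.09 / 126.4 = 0.349.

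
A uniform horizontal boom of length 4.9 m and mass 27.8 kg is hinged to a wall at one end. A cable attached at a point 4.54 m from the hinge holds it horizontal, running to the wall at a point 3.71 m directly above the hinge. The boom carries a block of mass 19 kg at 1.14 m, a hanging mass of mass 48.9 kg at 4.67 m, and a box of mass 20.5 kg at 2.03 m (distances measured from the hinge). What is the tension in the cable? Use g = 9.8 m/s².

Take moments about the hinge.
Beam weight: 27.8 × 9.8 = 272.4 N down at 2.45 m → arm 2.45 m, τ = 272.4 × 2.45 = 667.4 N·m clockwise.
Block: 19 × 9.8 = 186.2 N down at 1.14 m → arm 1.14 m, τ = 186.2 × 1.14 = 212.3 N·m clockwise.
Hanging mass: 48.9 × 9.8 = 479.2 N down at 4.67 m → arm 4.67 m, τ = 479.2 × 4.67 = 2238 N·m clockwise.
Box: 20.5 × 9.8 = 200.9 N down at 2.03 m → arm 2.03 m, τ = 200.9 × 2.03 = 407.8 N·m clockwise.
Total clockwise load moment = 3526 N·m.
The cable tension T acts at 4.54 m; only its component perpendicular to the boom, T sinθ, produces torque. sinθ = h/√(h²+d²) = 3.71/√(3.71²+4.54²) = 0.6328.
For rotational equilibrium, T × 4.54 × 0.6328 = 3526, so T = 3526 / 2.873 = 1230 N.

T ≈ 1230 N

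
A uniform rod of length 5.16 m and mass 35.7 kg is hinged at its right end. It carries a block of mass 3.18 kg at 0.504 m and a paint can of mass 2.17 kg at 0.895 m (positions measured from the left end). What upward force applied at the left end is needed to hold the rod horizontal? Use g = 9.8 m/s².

F ≈ 221 N

Taking torques about the right end:
Beam weight: 35.7 × 9.8 = 349.9 N down at 2.58 m → arm 2.58 m, τ = 349.9 × 2.58 = 902.7 N·m counterclockwise.
Block: 3.18 × 9.8 = 31.16 N down at 0.504 m → arm 4.656 m, τ = 31.16 × 4.656 = 145.1 N·m counterclockwise.
Paint can: 2.17 × 9.8 = 21.27 N down at 0.895 m → arm 4.265 m, τ = 21.27 × 4.265 = 90.72 N·m counterclockwise.
Net moment of the loads = 1139 N·m counterclockwise.
The upward force F acts at the left end, arm 5.16 m, giving F × 5.16 clockwise.
For rotational equilibrium, F × 5.16 = 1139, so F = 1139 / 5.16 = 221 N.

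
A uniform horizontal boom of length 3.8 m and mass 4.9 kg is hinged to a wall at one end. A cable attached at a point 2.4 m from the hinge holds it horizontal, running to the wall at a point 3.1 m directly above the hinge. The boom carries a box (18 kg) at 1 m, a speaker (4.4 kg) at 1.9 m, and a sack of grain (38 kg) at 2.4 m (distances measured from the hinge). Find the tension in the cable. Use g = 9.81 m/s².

About the hinge:
Beam weight: 4.9 × 9.81 = 48.07 N down at 1.9 m → arm 1.9 m, τ = 48.07 × 1.9 = 91.33 N·m clockwise.
Box: 18 × 9.81 = 176.6 N down at 1 m → arm 1 m, τ = 176.6 × 1 = 176.6 N·m clockwise.
Speaker: 4.4 × 9.81 = 43.16 N down at 1.9 m → arm 1.9 m, τ = 43.16 × 1.9 = 82 N·m clockwise.
Sack of grain: 38 × 9.81 = 372.8 N down at 2.4 m → arm 2.4 m, τ = 372.8 × 2.4 = 894.7 N·m clockwise.
Total clockwise load moment = 1245 N·m.
The cable tension T acts at 2.4 m; only its component perpendicular to the boom, T sinθ, produces torque. sinθ = h/√(h²+d²) = 3.1/√(3.1²+2.4²) = 0.7907.
For rotational equilibrium, T × 2.4 × 0.7907 = 1245, so T = 1245 / 1.898 = 656 N.

T ≈ 656 N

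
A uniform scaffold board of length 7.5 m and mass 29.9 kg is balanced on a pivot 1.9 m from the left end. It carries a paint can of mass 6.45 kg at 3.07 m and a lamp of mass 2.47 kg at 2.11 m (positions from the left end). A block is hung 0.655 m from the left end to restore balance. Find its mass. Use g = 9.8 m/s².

m ≈ 50.9 kg

Sum moments about the pivot (at 1.9 m from the left end) (the support reaction has zero arm there).
Beam weight: 29.9 × 9.8 = 293 N down at 3.75 m → arm 1.85 m, τ = 293 × 1.85 = 542.1 N·m clockwise.
Paint can: 6.45 × 9.8 = 63.21 N down at 3.07 m → arm 1.17 m, τ = 63.21 × 1.17 = 73.96 N·m clockwise.
Lamp: 2.47 × 9.8 = 24.21 N down at 2.11 m → arm 0.21 m, τ = 24.21 × 0.21 = 5.084 N·m clockwise.
Net moment of known loads = 621.1 N·m clockwise.
An unknown mass m at 0.655 m has arm 1.245 m; its moment is m·g·1.245 counterclockwise.
Στ = 0 ⇒ m × 9.8 × 1.245 = 621.1 ⇒ m = 621.1 / (9.8 × 1.245) = 50.9 kg.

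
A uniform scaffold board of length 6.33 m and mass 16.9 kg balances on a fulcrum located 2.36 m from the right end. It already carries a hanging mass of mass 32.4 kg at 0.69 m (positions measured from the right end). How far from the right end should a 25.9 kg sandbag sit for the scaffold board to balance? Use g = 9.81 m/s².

About the fulcrum (at 2.36 m from the right end):
Beam weight: 16.9 × 9.81 = 165.8 N down at 3.165 m → arm 0.805 m, τ = 165.8 × 0.805 = 133.5 N·m counterclockwise.
Hanging mass: 32.4 × 9.81 = 317.8 N down at 0.69 m → arm 1.67 m, τ = 317.8 × 1.67 = 530.7 N·m clockwise.
Net moment of existing loads = 397.2 N·m clockwise.
The sandbag weighs 25.9 × 9.81 = 254.1 N and must supply an equal counterclockwise moment, so its lever arm about the fulcrum is 397.2 / 254.1 = 1.56 m.
That puts it at 2.36 + 1.56 = 3.92 m from the right end.

x ≈ 3.92 m from the right end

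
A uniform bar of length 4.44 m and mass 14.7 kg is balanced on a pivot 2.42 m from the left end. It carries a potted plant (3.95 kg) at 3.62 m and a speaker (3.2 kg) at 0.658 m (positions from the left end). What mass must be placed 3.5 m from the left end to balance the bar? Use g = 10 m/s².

m ≈ 3.55 kg

Sum moments about the pivot (at 2.42 m from the left end) (the support reaction has zero arm there).
Beam weight: 14.7 × 10 = 147 N down at 2.22 m → arm 0.2 m, τ = 147 × 0.2 = 29.4 N·m counterclockwise.
Potted plant: 3.95 × 10 = 39.5 N down at 3.62 m → arm 1.2 m, τ = 39.5 × 1.2 = 47.4 N·m clockwise.
Speaker: 3.2 × 10 = 32 N down at 0.658 m → arm 1.762 m, τ = 32 × 1.762 = 56.38 N·m counterclockwise.
Net moment of known loads = 38.38 N·m counterclockwise.
An unknown mass m at 3.5 m has arm 1.08 m; its moment is m·g·1.08 clockwise.
Setting net torque to zero: m × 10 × 1.08 = 38.38 → m = 38.38 / (10 × 1.08) = 3.55 kg.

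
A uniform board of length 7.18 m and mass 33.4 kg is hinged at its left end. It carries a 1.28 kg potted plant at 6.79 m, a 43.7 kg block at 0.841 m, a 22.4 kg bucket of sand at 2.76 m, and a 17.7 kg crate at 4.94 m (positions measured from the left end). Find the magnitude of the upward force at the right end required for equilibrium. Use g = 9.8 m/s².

Taking torques about the left end:
Beam weight: 33.4 × 9.8 = 327.3 N down at 3.59 m → arm 3.59 m, τ = 327.3 × 3.59 = 1175 N·m clockwise.
Potted plant: 1.28 × 9.8 = 12.54 N down at 6.79 m → arm 6.79 m, τ = 12.54 × 6.79 = 85.15 N·m clockwise.
Block: 43.7 × 9.8 = 428.3 N down at 0.841 m → arm 0.841 m, τ = 428.3 × 0.841 = 360.2 N·m clockwise.
Bucket of sand: 22.4 × 9.8 = 219.5 N down at 2.76 m → arm 2.76 m, τ = 219.5 × 2.76 = 605.8 N·m clockwise.
Crate: 17.7 × 9.8 = 173.5 N down at 4.94 m → arm 4.94 m, τ = 173.5 × 4.94 = 857.1 N·m clockwise.
Net moment of the loads = 3083 N·m clockwise.
The upward force F acts at the right end, arm 7.18 m, giving F × 7.18 counterclockwise.
For rotational equilibrium, F × 7.18 = 3083, so F = 3083 / 7.18 = 429 N.

F ≈ 429 N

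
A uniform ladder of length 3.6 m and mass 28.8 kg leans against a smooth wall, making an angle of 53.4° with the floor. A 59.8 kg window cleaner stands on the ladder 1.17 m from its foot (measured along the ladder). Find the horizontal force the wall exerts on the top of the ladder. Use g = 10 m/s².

Taking torques about the foot of the ladder:
Ladder weight 28.8×10 = 288 N acts at 1.8 m along the ladder; its horizontal arm is 1.8·cos53.4° = 1.073 m → τ = 309 N·m clockwise.
Window cleaner: 59.8×10 = 598 N at 1.17 m → arm 0.6976 m → τ = 417.2 N·m clockwise.
Wall normal N acts horizontally at the top; its moment arm is the height L sinθ = 3.6·sin53.4° = 2.89 m, counterclockwise.
Setting net torque to zero: N × 2.89 = 726.2 → N = 251 N.

N_wall ≈ 251 N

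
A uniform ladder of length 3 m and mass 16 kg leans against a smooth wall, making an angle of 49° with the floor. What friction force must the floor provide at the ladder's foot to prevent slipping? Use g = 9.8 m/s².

f ≈ 68.2 N

Sum moments about the foot of the ladder (the floor normal and friction both act there and drop out).
Ladder weight 16×9.8 = 156.8 N acts at 1.5 m along the ladder; its horizontal arm is 1.5·cos49° = 0.9841 m → τ = 154.3 N·m clockwise.
Wall normal N acts horizontally at the top; its moment arm is the height L sinθ = 3·sin49° = 2.264 m, counterclockwise.
Στ = 0 ⇒ N × 2.264 = 154.3 ⇒ N = 68.2 N.
ΣFx = 0: friction at the foot balances the wall's push, so f = N_wall = 68.2 N.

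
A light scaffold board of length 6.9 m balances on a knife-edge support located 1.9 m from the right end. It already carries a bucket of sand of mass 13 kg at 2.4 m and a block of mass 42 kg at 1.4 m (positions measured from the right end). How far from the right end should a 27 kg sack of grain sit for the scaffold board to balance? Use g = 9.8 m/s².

Take moments about the knife-edge support (at 1.9 m from the right end).
Bucket of sand: 13 × 9.8 = 127.4 N down at 2.4 m → arm 0.5 m, τ = 127.4 × 0.5 = 63.7 N·m counterclockwise.
Block: 42 × 9.8 = 411.6 N down at 1.4 m → arm 0.5 m, τ = 411.6 × 0.5 = 205.8 N·m clockwise.
Net moment of existing loads = 142.1 N·m clockwise.
The sack of grain weighs 27 × 9.8 = 264.6 N and must supply an equal counterclockwise moment, so its lever arm about the knife-edge support is 142.1 / 264.6 = 0.537 m.
That puts it at 1.9 + 0.537 = 2.44 m from the right end.

x ≈ 2.44 m from the right end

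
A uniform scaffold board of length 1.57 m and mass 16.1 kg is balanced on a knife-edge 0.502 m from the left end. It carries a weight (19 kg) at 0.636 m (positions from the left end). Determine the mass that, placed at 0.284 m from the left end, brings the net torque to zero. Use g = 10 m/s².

Choose the knife-edge (at 0.502 m from the left end) as the axis so the support reaction has zero arm there.
Beam weight: 16.1 × 10 = 161 N down at 0.785 m → arm 0.283 m, τ = 161 × 0.283 = 45.56 N·m clockwise.
Weight: 19 × 10 = 190 N down at 0.636 m → arm 0.134 m, τ = 190 × 0.134 = 25.46 N·m clockwise.
Net moment of known loads = 71.02 N·m clockwise.
An unknown mass m at 0.284 m has arm 0.218 m; its moment is m·g·0.218 counterclockwise.
Στ = 0 ⇒ m × 10 × 0.218 = 71.02 ⇒ m = 71.02 / (10 × 0.218) = 32.6 kg.

m ≈ 32.6 kg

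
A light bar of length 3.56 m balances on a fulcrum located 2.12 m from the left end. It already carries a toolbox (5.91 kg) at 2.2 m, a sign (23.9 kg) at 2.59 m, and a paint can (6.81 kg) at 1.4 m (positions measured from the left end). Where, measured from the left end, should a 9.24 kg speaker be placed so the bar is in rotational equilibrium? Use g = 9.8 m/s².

x ≈ 1.38 m from the left end

Take moments about the fulcrum (at 2.12 m from the left end).
Toolbox: 5.91 × 9.8 = 57.92 N down at 2.2 m → arm 0.08 m, τ = 57.92 × 0.08 = 4.634 N·m clockwise.
Sign: 23.9 × 9.8 = 234.2 N down at 2.59 m → arm 0.47 m, τ = 234.2 × 0.47 = 110.1 N·m clockwise.
Paint can: 6.81 × 9.8 = 66.74 N down at 1.4 m → arm 0.72 m, τ = 66.74 × 0.72 = 48.05 N·m counterclockwise.
Net moment of existing loads = 66.68 N·m clockwise.
The speaker weighs 9.24 × 9.8 = 90.55 N and must supply an equal counterclockwise moment, so its lever arm about the fulcrum is 66.68 / 90.55 = 0.736 m.
That puts it at 2.12 − 0.736 = 1.38 m from the left end.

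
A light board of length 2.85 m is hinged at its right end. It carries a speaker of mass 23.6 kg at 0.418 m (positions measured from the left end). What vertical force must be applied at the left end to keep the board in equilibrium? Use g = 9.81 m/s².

F ≈ 198 N

Taking torques about the right end:
Speaker: 23.6 × 9.81 = 231.5 N down at 0.418 m → arm 2.432 m, τ = 231.5 × 2.432 = 563 N·m counterclockwise.
Net moment of the loads = 563 N·m counterclockwise.
The upward force F acts at the left end, arm 2.85 m, giving F × 2.85 clockwise.
Setting net torque to zero: F × 2.85 = 563 → F = 563 / 2.85 = 198 N.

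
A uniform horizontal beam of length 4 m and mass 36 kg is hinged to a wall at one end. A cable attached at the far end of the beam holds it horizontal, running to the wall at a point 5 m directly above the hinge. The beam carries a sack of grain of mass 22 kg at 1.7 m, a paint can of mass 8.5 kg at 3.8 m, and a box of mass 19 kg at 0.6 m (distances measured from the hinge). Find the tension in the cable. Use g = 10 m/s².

T ≈ 490 N

Sum moments about the hinge (the unknown hinge reaction has zero arm there).
Beam weight: 36 × 10 = 360 N down at 2 m → arm 2 m, τ = 360 × 2 = 720 N·m clockwise.
Sack of grain: 22 × 10 = 220 N down at 1.7 m → arm 1.7 m, τ = 220 × 1.7 = 374 N·m clockwise.
Paint can: 8.5 × 10 = 85 N down at 3.8 m → arm 3.8 m, τ = 85 × 3.8 = 323 N·m clockwise.
Box: 19 × 10 = 190 N down at 0.6 m → arm 0.6 m, τ = 190 × 0.6 = 114 N·m clockwise.
Total clockwise load moment = 1531 N·m.
The cable tension T acts at 4 m; only its component perpendicular to the beam, T sinθ, produces torque. sinθ = h/√(h²+d²) = 5/√(5²+4²) = 0.7809.
For rotational equilibrium, T × 4 × 0.7809 = 1531, so T = 1531 / 3.124 = 490 N.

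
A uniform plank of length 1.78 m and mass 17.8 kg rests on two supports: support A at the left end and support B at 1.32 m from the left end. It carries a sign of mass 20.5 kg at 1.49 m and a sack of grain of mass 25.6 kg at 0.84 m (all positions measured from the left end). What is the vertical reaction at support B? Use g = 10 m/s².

R_B ≈ 514 N

Take moments about support A.
Beam weight: 17.8 × 10 = 178 N down at 0.89 m → arm 0.89 m, τ = 178 × 0.89 = 158.4 N·m clockwise.
Sign: 20.5 × 10 = 205 N down at 1.49 m → arm 1.49 m, τ = 205 × 1.49 = 305.4 N·m clockwise.
Sack of grain: 25.6 × 10 = 256 N down at 0.84 m → arm 0.84 m, τ = 256 × 0.84 = 215 N·m clockwise.
Net load moment about support A = 678.8 N·m clockwise.
Reaction R at support B is upward at 1.32 m, arm 1.32 m → moment R × 1.32 counterclockwise.
Στ = 0 ⇒ R × 1.32 = 678.8 ⇒ R = 514 N.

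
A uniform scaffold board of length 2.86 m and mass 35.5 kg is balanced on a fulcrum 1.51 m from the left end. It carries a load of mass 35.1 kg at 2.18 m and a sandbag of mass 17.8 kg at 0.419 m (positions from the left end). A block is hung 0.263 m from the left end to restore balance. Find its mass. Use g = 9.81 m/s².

Take moments about the fulcrum (at 1.51 m from the left end).
Beam weight: 35.5 × 9.81 = 348.3 N down at 1.43 m → arm 0.08 m, τ = 348.3 × 0.08 = 27.86 N·m counterclockwise.
Load: 35.1 × 9.81 = 344.3 N down at 2.18 m → arm 0.67 m, τ = 344.3 × 0.67 = 230.7 N·m clockwise.
Sandbag: 17.8 × 9.81 = 174.6 N down at 0.419 m → arm 1.091 m, τ = 174.6 × 1.091 = 190.5 N·m counterclockwise.
Net moment of known loads = 12.34 N·m clockwise.
An unknown mass m at 0.263 m has arm 1.247 m; its moment is m·g·1.247 counterclockwise.
Setting net torque to zero: m × 9.81 × 1.247 = 12.34 → m = 12.34 / (9.81 × 1.247) = 1.01 kg.

m ≈ 1.01 kg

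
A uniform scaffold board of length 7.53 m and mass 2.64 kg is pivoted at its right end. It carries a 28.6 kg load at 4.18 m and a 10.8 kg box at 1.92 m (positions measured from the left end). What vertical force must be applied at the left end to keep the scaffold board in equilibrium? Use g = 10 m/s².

F ≈ 221 N

Sum moments about the right end (the unknown pivot reaction has zero arm there).
Beam weight: 2.64 × 10 = 26.4 N down at 3.765 m → arm 3.765 m, τ = 26.4 × 3.765 = 99.4 N·m counterclockwise.
Load: 28.6 × 10 = 286 N down at 4.18 m → arm 3.35 m, τ = 286 × 3.35 = 958.1 N·m counterclockwise.
Box: 10.8 × 10 = 108 N down at 1.92 m → arm 5.61 m, τ = 108 × 5.61 = 605.9 N·m counterclockwise.
Net moment of the loads = 1663 N·m counterclockwise.
The upward force F acts at the left end, arm 7.53 m, giving F × 7.53 clockwise.
Setting net torque to zero: F × 7.53 = 1663 → F = 1663 / 7.53 = 221 N.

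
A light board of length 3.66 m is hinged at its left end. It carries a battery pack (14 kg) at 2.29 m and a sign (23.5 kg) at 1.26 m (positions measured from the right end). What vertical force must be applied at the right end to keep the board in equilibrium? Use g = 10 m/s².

Sum moments about the left end (the unknown pivot reaction has zero arm there).
Battery pack: 14 × 10 = 140 N down at 2.29 m → arm 1.37 m, τ = 140 × 1.37 = 191.8 N·m clockwise.
Sign: 23.5 × 10 = 235 N down at 1.26 m → arm 2.4 m, τ = 235 × 2.4 = 564 N·m clockwise.
Net moment of the loads = 755.8 N·m clockwise.
The upward force F acts at the right end, arm 3.66 m, giving F × 3.66 counterclockwise.
Balancing moments: F × 3.66 = 755.8, giving F = 755.8 / 3.66 = 207 N.

F ≈ 207 N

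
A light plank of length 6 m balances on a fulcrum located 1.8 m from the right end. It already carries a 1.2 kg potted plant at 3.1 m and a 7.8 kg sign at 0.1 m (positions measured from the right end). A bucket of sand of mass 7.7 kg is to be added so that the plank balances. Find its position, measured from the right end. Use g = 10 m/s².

x ≈ 3.32 m from the right end

Choose the fulcrum (at 1.8 m from the right end) as the axis so the support reaction has zero arm there.
Potted plant: 1.2 × 10 = 12 N down at 3.1 m → arm 1.3 m, τ = 12 × 1.3 = 15.6 N·m counterclockwise.
Sign: 7.8 × 10 = 78 N down at 0.1 m → arm 1.7 m, τ = 78 × 1.7 = 132.6 N·m clockwise.
Net moment of existing loads = 117 N·m clockwise.
The bucket of sand weighs 7.7 × 10 = 77 N and must supply an equal counterclockwise moment, so its lever arm about the fulcrum is 117 / 77 = 1.52 m.
That puts it at 1.8 + 1.52 = 3.32 m from the right end.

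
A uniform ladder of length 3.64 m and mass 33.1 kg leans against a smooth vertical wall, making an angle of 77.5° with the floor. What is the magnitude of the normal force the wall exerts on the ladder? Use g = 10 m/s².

N_wall ≈ 36.7 N

Taking torques about the foot of the ladder:
Ladder weight 33.1×10 = 331 N acts at 1.82 m along the ladder; its horizontal arm is 1.82·cos77.5° = 0.3939 m → τ = 130.4 N·m clockwise.
Wall normal N acts horizontally at the top; its moment arm is the height L sinθ = 3.64·sin77.5° = 3.554 m, counterclockwise.
For rotational equilibrium, N × 3.554 = 130.4, so N = 36.7 N.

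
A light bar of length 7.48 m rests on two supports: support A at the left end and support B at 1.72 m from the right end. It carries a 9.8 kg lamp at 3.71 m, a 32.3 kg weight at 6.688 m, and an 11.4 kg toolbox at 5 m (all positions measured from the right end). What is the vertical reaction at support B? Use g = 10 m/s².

R_B ≈ 158 N

Choose support A as the axis so its reaction then has zero moment arm.
Lamp: 9.8 × 10 = 98 N down at 3.71 m → arm 3.77 m, τ = 98 × 3.77 = 369.5 N·m clockwise.
Weight: 32.3 × 10 = 323 N down at 6.688 m → arm 0.792 m, τ = 323 × 0.792 = 255.8 N·m clockwise.
Toolbox: 11.4 × 10 = 114 N down at 5 m → arm 2.48 m, τ = 114 × 2.48 = 282.7 N·m clockwise.
Net load moment about support A = 908 N·m clockwise.
Reaction R at support B is upward at 1.72 m, arm 5.76 m → moment R × 5.76 counterclockwise.
Setting net torque to zero: R × 5.76 = 908 → R = 158 N.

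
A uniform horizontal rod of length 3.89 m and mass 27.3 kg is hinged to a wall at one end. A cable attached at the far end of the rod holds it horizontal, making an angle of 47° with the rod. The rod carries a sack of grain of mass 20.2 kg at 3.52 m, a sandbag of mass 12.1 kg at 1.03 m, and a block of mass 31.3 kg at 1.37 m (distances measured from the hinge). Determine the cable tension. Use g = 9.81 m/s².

T ≈ 619 N

Taking torques about the hinge:
Beam weight: 27.3 × 9.81 = 267.8 N down at 1.945 m → arm 1.945 m, τ = 267.8 × 1.945 = 520.9 N·m clockwise.
Sack of grain: 20.2 × 9.81 = 198.2 N down at 3.52 m → arm 3.52 m, τ = 198.2 × 3.52 = 697.7 N·m clockwise.
Sandbag: 12.1 × 9.81 = 118.7 N down at 1.03 m → arm 1.03 m, τ = 118.7 × 1.03 = 122.3 N·m clockwise.
Block: 31.3 × 9.81 = 307.1 N down at 1.37 m → arm 1.37 m, τ = 307.1 × 1.37 = 420.7 N·m clockwise.
Total clockwise load moment = 1762 N·m.
The cable tension T acts at 3.89 m; only its component perpendicular to the rod, T sinθ, produces torque. sin 47° = 0.7314.
For rotational equilibrium, T × 3.89 × 0.7314 = 1762, so T = 1762 / 2.845 = 619 N.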